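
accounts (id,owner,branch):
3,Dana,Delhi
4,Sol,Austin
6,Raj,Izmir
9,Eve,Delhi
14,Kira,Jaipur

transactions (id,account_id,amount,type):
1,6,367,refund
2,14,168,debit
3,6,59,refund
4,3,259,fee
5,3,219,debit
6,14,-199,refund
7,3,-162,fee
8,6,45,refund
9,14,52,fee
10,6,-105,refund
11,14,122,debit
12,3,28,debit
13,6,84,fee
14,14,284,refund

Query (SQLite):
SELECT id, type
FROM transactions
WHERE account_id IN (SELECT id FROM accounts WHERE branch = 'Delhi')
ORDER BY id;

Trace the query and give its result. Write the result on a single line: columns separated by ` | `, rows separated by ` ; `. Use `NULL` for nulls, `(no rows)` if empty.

4 | fee ; 5 | debit ; 7 | fee ; 12 | debit

Inner query: accounts.id where branch = 'Delhi'.
Outer: keep transactions rows whose account_id is in that set.
Inner query → {3, 9}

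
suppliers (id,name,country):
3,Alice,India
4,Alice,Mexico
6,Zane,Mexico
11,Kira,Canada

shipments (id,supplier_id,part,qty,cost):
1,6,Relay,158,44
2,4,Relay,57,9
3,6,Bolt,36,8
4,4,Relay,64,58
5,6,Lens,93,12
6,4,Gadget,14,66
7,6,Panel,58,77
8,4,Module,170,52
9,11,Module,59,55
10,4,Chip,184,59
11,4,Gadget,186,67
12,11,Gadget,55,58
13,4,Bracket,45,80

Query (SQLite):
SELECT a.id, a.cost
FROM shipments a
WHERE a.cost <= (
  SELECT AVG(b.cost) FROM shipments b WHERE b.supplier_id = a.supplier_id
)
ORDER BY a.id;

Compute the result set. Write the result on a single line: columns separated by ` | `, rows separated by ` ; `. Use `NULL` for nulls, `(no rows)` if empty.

For each shipments row a, compute AVG(cost) over rows sharing a.supplier_id.
Keep row a if a.cost <= that per-group AVG.
  supplier_id=4: AVG(cost) = 55.857143
  supplier_id=6: AVG(cost) = 35.25
  supplier_id=11: AVG(cost) = 56.5

2 | 9 ; 3 | 8 ; 5 | 12 ; 8 | 52 ; 9 | 55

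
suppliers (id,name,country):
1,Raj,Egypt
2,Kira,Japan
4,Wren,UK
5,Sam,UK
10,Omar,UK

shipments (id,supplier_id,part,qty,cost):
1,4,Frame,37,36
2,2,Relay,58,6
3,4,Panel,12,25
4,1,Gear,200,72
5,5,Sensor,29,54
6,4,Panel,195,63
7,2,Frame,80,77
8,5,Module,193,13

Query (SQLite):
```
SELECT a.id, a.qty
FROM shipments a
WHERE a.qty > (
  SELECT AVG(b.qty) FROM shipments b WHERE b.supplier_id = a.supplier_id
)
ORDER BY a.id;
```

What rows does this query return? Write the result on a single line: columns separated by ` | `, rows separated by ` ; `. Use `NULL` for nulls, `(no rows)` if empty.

6 | 195 ; 7 | 80 ; 8 | 193

For each shipments row a, compute AVG(qty) over rows sharing a.supplier_id.
Keep row a if a.qty > that per-group AVG.
  supplier_id=1: AVG(qty) = 200.0
  supplier_id=2: AVG(qty) = 69.0
  supplier_id=4: AVG(qty) = 81.333333
  supplier_id=5: AVG(qty) = 111.0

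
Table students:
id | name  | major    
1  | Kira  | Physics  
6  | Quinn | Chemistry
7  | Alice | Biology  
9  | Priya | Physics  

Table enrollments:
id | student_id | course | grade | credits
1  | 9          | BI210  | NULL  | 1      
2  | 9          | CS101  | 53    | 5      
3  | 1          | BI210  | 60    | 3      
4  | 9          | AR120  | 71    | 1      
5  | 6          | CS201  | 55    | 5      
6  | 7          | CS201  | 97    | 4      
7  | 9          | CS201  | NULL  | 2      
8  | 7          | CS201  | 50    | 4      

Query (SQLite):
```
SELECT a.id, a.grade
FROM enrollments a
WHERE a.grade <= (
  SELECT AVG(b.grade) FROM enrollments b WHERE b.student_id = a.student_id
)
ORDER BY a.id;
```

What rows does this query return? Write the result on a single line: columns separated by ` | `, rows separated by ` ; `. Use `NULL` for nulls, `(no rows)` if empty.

2 | 53 ; 3 | 60 ; 5 | 55 ; 8 | 50

For each enrollments row a, compute AVG(grade) over rows sharing a.student_id.
Keep row a if a.grade <= that per-group AVG.
  student_id=1: AVG(grade) = 60.0
  student_id=6: AVG(grade) = 55.0
  student_id=7: AVG(grade) = 73.5
  student_id=9: AVG(grade) = 62.0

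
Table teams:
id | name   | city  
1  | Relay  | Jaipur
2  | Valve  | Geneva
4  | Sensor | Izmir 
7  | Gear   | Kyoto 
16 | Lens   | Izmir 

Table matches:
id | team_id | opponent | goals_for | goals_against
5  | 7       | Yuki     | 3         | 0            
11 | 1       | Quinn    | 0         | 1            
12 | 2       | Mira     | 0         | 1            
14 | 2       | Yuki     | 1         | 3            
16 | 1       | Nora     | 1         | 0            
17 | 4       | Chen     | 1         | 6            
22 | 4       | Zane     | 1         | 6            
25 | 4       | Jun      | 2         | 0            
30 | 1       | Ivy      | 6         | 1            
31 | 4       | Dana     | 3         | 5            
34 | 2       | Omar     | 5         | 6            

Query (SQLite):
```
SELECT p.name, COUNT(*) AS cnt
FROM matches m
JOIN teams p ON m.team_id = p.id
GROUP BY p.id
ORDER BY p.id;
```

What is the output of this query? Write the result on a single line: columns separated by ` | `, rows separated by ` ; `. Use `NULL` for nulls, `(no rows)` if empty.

Join each matches row to its teams via team_id.
Group joined rows by teams.id; compute COUNT(*) per group.
  1: ids {11, 16, 30} → COUNT(*)=3
  2: ids {12, 14, 34} → COUNT(*)=3
  4: ids {17, 22, 25, 31} → COUNT(*)=4
  7: ids {5} → COUNT(*)=1

Relay | 3 ; Valve | 3 ; Sensor | 4 ; Gear | 1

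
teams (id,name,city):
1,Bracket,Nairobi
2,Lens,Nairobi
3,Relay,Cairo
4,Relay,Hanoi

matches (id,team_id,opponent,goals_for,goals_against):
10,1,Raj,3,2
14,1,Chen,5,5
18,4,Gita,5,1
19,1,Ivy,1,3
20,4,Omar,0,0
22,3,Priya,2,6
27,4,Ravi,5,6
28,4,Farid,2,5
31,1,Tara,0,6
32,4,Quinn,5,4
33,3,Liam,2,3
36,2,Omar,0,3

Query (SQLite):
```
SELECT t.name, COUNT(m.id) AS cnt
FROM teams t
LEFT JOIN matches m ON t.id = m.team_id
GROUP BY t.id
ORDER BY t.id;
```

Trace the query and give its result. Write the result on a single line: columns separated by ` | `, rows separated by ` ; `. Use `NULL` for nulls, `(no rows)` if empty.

Bracket | 4 ; Lens | 1 ; Relay | 2 ; Relay | 5

LEFT JOIN keeps every teams row; unmatched ones get NULL for matches columns.
Group by teams.id and compute COUNT(m.id). COUNT(col) of an all-NULL group is 0.
  1: ids {10, 14, 19, 31} → COUNT(m.id)=4
  2: ids {36} → COUNT(m.id)=1
  3: ids {22, 33} → COUNT(m.id)=2
  4: ids {18, 20, 27, 28, 32} → COUNT(m.id)=5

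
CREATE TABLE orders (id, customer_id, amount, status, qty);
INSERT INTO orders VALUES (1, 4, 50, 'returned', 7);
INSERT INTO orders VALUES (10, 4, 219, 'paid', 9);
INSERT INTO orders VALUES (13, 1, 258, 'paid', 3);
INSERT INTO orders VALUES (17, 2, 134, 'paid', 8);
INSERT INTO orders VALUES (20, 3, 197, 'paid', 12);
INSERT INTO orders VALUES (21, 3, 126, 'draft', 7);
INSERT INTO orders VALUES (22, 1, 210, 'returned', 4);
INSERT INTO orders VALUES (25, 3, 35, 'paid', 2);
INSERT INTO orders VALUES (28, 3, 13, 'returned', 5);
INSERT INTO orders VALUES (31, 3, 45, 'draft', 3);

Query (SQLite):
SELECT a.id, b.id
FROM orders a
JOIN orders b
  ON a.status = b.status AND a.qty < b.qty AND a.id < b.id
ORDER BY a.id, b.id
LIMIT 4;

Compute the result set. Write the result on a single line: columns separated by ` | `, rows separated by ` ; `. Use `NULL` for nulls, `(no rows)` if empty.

Pairs (a,b) with same status, a.qty < b.qty, a.id < b.id.
status groups: draft:{21,31} paid:{10,13,17,20,25} returned:{1,22,28}
Ordered by (a.id, b.id); first 4.

10 | 20 ; 13 | 17 ; 13 | 20 ; 17 | 20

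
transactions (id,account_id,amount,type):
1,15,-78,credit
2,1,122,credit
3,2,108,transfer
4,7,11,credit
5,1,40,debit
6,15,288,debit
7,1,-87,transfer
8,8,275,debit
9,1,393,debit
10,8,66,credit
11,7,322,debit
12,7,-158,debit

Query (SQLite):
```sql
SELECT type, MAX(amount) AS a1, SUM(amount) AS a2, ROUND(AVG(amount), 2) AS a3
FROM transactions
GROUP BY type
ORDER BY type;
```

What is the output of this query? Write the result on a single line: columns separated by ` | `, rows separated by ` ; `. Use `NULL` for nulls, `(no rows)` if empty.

Group transactions by type.
Per group compute: MAX(amount), SUM(amount), ROUND(AVG(amount), 2).
  credit: ids {1, 2, 4, 10} → MAX(amount)=122, SUM(amount)=121, ROUND(AVG(amount), 2)=30.25
  debit: ids {5, 6, 8, 9, 11, 12} → MAX(amount)=393, SUM(amount)=1160, ROUND(AVG(amount), 2)=193.33
  transfer: ids {3, 7} → MAX(amount)=108, SUM(amount)=21, ROUND(AVG(amount), 2)=10.5

credit | 122 | 121 | 30.25 ; debit | 393 | 1160 | 193.33 ; transfer | 108 | 21 | 10.5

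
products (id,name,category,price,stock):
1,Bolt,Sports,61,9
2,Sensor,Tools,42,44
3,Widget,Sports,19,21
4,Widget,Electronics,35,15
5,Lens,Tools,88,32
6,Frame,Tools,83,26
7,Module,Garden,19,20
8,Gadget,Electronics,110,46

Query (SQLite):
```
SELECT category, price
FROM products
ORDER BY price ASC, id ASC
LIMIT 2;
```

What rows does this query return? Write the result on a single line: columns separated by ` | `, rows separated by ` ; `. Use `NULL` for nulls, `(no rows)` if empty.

Sports | 19 ; Garden | 19

Sort by price asc, tiebreak id asc: (19, id=3), (19, id=7), (35, id=4), (42, id=2), (61, id=1) …. Take first 2.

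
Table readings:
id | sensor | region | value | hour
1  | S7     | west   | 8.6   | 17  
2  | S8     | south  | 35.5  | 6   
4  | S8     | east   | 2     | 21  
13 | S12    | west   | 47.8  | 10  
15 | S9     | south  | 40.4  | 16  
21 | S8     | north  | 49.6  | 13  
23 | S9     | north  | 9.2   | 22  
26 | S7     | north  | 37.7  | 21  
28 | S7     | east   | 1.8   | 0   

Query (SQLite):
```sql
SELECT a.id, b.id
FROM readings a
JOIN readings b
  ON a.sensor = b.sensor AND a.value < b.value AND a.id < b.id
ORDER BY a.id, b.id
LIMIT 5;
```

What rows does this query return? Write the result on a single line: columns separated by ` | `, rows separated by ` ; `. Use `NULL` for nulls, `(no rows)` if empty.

1 | 26 ; 2 | 21 ; 4 | 21

Pairs (a,b) with same sensor, a.value < b.value, a.id < b.id.
sensor groups: S12:{13} S7:{1,26,28} S8:{2,4,21} S9:{15,23}
Ordered by (a.id, b.id); first 5.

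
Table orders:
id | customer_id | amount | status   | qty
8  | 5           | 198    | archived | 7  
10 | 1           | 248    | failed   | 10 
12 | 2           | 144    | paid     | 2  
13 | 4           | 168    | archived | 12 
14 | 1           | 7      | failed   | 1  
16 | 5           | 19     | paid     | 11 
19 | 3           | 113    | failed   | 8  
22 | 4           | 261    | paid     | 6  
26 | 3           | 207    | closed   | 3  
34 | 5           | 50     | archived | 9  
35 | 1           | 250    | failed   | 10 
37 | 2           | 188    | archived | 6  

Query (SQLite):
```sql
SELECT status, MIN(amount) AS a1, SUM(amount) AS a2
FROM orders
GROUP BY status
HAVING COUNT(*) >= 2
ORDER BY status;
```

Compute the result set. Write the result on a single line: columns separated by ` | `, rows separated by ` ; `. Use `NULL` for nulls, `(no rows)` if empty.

archived | 50 | 604 ; failed | 7 | 618 ; paid | 19 | 424

Group orders by status.
Per group compute: MIN(amount), SUM(amount).
HAVING: drop groups with fewer than 2 rows.
  archived: ids {8, 13, 34, 37} → MIN(amount)=50, SUM(amount)=604
  closed: ids {26} → MIN(amount)=207, SUM(amount)=207
  failed: ids {10, 14, 19, 35} → MIN(amount)=7, SUM(amount)=618
  paid: ids {12, 16, 22} → MIN(amount)=19, SUM(amount)=424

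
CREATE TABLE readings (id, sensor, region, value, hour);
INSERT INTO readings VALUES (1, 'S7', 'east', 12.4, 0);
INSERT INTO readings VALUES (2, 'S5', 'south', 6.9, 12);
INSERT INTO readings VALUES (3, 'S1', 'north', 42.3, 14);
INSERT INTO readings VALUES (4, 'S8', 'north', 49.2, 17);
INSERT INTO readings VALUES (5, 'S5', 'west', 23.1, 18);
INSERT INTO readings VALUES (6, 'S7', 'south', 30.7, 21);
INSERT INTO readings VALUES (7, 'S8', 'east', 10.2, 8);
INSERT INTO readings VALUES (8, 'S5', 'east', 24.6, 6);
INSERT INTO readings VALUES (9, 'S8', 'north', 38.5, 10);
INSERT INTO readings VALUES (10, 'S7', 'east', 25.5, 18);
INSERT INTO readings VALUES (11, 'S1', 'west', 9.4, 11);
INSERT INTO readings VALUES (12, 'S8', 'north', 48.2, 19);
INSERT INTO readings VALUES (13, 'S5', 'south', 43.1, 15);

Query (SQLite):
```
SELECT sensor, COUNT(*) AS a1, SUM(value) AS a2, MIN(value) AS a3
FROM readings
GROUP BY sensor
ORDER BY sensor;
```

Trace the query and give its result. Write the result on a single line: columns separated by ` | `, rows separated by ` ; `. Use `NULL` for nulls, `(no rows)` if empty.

Group readings by sensor.
Per group compute: COUNT(*), SUM(value), MIN(value).
  S1: ids {3, 11} → COUNT(*)=2, SUM(value)=51.7, MIN(value)=9.4
  S5: ids {2, 5, 8, 13} → COUNT(*)=4, SUM(value)=97.7, MIN(value)=6.9
  S7: ids {1, 6, 10} → COUNT(*)=3, SUM(value)=68.6, MIN(value)=12.4
  S8: ids {4, 7, 9, 12} → COUNT(*)=4, SUM(value)=146.1, MIN(value)=10.2

S1 | 2 | 51.7 | 9.4 ; S5 | 4 | 97.7 | 6.9 ; S7 | 3 | 68.6 | 12.4 ; S8 | 4 | 146.1 | 10.2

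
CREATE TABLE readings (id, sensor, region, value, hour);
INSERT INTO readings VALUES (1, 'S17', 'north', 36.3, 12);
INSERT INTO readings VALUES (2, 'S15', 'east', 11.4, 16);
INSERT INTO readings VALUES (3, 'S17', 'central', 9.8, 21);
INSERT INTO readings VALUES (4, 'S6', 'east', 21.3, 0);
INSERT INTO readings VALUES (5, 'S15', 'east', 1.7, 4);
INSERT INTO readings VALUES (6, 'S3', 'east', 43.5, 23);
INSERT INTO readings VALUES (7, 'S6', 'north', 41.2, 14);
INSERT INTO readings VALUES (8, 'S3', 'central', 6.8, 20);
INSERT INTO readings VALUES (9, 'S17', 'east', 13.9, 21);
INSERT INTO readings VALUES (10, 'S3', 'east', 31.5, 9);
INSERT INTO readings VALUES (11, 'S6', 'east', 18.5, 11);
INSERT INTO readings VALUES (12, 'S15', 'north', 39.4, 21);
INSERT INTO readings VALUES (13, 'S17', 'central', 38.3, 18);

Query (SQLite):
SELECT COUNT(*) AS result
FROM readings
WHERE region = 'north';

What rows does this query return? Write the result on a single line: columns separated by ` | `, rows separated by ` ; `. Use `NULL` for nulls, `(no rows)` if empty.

Rows where region='north' → hour values: [12, 14, 21].
COUNT(*) counts rows → 3.

3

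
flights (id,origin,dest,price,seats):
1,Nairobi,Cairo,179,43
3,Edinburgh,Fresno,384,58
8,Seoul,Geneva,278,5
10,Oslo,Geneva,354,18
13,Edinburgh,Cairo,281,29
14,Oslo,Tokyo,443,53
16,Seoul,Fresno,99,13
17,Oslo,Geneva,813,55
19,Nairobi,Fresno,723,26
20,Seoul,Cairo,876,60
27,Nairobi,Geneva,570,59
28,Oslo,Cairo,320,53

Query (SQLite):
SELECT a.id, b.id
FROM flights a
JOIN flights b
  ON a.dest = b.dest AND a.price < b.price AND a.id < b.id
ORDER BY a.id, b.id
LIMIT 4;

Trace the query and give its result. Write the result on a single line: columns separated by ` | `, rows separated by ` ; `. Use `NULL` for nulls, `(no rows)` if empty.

Pairs (a,b) with same dest, a.price < b.price, a.id < b.id.
dest groups: Cairo:{1,13,20,28} Fresno:{3,16,19} Geneva:{8,10,17,27} Tokyo:{14}
Ordered by (a.id, b.id); first 4.

1 | 13 ; 1 | 20 ; 1 | 28 ; 3 | 19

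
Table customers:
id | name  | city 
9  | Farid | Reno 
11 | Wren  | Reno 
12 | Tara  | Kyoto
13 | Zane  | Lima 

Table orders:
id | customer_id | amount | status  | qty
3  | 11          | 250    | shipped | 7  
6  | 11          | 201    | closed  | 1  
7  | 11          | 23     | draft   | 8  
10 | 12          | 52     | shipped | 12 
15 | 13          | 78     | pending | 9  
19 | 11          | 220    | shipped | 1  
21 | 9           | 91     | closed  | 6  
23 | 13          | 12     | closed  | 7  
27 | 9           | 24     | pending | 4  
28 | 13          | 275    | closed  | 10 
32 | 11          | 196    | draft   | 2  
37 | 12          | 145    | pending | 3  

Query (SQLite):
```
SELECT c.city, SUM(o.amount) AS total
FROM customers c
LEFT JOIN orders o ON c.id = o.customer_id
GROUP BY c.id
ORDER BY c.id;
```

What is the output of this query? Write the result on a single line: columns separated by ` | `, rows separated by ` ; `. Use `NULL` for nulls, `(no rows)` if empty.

LEFT JOIN keeps every customers row; unmatched ones get NULL for orders columns.
Group by customers.id and compute SUM(o.amount). SUM over an all-NULL group is NULL.
  9: ids {21, 27} → SUM(o.amount)=115
  11: ids {3, 6, 7, 19, 32} → SUM(o.amount)=890
  12: ids {10, 37} → SUM(o.amount)=197
  13: ids {15, 23, 28} → SUM(o.amount)=365

Reno | 115 ; Reno | 890 ; Kyoto | 197 ; Lima | 365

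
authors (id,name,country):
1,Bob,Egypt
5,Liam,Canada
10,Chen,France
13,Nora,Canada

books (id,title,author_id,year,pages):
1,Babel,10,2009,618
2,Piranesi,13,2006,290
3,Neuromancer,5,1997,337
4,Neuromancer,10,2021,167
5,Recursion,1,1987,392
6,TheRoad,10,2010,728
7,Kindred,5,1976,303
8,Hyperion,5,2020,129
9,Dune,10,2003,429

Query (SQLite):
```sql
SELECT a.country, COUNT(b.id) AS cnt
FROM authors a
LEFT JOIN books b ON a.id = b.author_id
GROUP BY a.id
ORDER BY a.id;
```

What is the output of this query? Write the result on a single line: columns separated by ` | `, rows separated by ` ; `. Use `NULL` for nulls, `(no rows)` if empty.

LEFT JOIN keeps every authors row; unmatched ones get NULL for books columns.
Group by authors.id and compute COUNT(b.id). COUNT(col) of an all-NULL group is 0.
  1: ids {5} → COUNT(b.id)=1
  5: ids {3, 7, 8} → COUNT(b.id)=3
  10: ids {1, 4, 6, 9} → COUNT(b.id)=4
  13: ids {2} → COUNT(b.id)=1

Egypt | 1 ; Canada | 3 ; France | 4 ; Canada | 1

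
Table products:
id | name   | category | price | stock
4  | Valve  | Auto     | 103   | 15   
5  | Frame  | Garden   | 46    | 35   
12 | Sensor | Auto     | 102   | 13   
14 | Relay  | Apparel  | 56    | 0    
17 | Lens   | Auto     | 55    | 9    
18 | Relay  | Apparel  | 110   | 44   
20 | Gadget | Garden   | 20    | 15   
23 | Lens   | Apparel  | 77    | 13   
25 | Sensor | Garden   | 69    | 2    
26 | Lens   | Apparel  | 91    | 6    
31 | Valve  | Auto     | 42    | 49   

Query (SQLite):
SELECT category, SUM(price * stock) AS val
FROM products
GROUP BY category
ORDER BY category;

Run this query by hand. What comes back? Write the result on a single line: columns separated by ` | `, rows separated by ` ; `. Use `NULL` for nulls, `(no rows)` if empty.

Apparel | 6387 ; Auto | 5424 ; Garden | 2048

For each row compute price * stock.
Group by category; take SUM of the expression per group.
  Apparel: ids {14, 18, 23, 26} → SUM(price * stock)=6387
  Auto: ids {4, 12, 17, 31} → SUM(price * stock)=5424
  Garden: ids {5, 20, 25} → SUM(price * stock)=2048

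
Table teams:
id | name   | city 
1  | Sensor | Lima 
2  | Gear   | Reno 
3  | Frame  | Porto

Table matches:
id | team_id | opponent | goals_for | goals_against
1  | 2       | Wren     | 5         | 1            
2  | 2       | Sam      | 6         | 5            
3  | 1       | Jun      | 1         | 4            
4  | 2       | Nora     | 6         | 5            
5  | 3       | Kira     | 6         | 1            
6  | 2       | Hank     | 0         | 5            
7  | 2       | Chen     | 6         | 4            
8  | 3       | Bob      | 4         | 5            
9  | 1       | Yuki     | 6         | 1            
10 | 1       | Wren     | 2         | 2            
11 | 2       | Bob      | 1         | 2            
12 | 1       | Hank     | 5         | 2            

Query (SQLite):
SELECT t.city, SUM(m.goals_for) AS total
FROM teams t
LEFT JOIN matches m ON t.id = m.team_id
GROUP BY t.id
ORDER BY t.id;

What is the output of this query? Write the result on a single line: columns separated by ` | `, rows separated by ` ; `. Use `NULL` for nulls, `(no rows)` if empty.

LEFT JOIN keeps every teams row; unmatched ones get NULL for matches columns.
Group by teams.id and compute SUM(m.goals_for). SUM over an all-NULL group is NULL.
  1: ids {3, 9, 10, 12} → SUM(m.goals_for)=14
  2: ids {1, 2, 4, 6, 7, 11} → SUM(m.goals_for)=24
  3: ids {5, 8} → SUM(m.goals_for)=10

Lima | 14 ; Reno | 24 ; Porto | 10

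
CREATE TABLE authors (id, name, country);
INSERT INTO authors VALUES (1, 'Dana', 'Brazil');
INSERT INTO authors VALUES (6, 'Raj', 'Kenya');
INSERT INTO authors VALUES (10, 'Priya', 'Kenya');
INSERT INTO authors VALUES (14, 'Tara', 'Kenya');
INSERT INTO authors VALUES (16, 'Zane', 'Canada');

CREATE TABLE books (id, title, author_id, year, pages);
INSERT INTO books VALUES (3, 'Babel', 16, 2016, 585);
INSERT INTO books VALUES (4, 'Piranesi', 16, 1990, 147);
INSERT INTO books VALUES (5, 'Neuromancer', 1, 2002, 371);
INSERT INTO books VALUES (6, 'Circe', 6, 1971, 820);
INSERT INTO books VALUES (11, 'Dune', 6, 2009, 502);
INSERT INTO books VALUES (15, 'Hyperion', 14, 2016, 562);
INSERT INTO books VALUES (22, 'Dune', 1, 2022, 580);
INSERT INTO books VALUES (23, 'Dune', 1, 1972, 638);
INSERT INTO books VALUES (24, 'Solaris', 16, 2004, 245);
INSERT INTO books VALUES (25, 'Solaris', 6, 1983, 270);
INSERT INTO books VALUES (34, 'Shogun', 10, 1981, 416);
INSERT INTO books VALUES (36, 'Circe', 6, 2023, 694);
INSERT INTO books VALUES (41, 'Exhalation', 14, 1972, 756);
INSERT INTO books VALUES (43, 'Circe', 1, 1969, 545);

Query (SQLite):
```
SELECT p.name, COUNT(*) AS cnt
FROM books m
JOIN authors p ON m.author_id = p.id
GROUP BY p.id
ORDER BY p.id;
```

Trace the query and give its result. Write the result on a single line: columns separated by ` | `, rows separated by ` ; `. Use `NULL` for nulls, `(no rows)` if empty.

Dana | 4 ; Raj | 4 ; Priya | 1 ; Tara | 2 ; Zane | 3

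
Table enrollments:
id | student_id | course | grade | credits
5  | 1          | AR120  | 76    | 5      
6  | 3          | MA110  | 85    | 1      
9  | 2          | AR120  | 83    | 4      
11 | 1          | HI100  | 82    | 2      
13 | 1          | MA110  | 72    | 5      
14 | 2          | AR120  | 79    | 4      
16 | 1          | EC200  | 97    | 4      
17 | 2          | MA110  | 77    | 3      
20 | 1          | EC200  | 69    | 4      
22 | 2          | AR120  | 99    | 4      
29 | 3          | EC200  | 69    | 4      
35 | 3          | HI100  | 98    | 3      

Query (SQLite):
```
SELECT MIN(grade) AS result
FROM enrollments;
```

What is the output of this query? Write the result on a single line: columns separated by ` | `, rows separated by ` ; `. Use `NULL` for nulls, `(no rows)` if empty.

All grade values: [76, 85, 83, 82, 72, 79, 97, 77, 69, 99, 69, 98].
MIN of non-NULL values = 69.

69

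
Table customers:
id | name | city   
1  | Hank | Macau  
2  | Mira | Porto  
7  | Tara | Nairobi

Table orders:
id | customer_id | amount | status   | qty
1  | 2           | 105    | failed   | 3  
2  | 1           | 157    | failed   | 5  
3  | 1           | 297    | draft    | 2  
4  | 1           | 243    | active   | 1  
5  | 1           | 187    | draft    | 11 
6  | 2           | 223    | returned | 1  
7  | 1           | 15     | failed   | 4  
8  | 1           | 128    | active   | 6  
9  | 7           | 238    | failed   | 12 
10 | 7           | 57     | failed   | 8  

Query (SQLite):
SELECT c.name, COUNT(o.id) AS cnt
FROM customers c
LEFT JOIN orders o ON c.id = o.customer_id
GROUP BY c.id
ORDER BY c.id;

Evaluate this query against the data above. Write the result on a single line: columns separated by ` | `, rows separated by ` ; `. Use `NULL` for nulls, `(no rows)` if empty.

LEFT JOIN keeps every customers row; unmatched ones get NULL for orders columns.
Group by customers.id and compute COUNT(o.id). COUNT(col) of an all-NULL group is 0.
  1: ids {2, 3, 4, 5, 7, 8} → COUNT(o.id)=6
  2: ids {1, 6} → COUNT(o.id)=2
  7: ids {9, 10} → COUNT(o.id)=2

Hank | 6 ; Mira | 2 ; Tara | 2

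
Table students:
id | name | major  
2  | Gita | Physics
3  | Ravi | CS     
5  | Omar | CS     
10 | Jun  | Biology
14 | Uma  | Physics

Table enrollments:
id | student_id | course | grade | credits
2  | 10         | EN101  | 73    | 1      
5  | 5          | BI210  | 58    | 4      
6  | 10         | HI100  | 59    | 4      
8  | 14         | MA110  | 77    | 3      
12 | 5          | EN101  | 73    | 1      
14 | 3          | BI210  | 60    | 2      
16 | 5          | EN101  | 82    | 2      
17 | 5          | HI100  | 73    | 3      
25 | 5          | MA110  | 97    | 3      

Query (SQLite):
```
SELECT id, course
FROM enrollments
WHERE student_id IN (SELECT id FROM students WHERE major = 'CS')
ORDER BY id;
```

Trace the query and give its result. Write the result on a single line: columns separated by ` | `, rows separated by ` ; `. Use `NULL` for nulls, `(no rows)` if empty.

5 | BI210 ; 12 | EN101 ; 14 | BI210 ; 16 | EN101 ; 17 | HI100 ; 25 | MA110

Inner query: students.id where major = 'CS'.
Outer: keep enrollments rows whose student_id is in that set.
Inner query → {3, 5}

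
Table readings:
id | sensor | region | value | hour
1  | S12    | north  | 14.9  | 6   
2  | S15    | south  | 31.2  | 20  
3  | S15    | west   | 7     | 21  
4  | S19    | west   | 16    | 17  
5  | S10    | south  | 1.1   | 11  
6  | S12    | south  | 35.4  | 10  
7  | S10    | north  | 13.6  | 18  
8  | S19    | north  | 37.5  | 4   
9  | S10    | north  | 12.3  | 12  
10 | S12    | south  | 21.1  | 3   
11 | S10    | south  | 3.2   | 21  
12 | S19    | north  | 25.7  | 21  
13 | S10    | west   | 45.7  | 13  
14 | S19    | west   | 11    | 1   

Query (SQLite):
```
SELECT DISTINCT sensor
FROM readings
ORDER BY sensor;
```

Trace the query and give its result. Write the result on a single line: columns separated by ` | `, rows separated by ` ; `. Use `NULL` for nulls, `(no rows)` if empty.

Collect distinct sensor values from readings.

S10 ; S12 ; S15 ; S19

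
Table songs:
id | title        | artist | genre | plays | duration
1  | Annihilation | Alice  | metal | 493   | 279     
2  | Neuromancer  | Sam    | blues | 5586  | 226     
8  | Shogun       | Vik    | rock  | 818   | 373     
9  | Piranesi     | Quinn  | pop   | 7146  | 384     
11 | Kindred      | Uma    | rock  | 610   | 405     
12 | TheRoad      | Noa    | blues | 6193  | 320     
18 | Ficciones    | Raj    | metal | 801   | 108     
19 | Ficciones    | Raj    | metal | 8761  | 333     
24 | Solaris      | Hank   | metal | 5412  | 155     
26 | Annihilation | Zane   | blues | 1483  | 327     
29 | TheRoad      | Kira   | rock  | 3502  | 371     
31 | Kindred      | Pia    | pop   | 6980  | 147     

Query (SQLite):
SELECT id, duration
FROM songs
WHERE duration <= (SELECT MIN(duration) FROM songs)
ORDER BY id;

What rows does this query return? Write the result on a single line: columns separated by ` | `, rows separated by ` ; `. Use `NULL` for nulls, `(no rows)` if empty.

Scalar subquery: MIN(duration) over all songs rows = 108.
Keep rows where duration <= that value.

18 | 108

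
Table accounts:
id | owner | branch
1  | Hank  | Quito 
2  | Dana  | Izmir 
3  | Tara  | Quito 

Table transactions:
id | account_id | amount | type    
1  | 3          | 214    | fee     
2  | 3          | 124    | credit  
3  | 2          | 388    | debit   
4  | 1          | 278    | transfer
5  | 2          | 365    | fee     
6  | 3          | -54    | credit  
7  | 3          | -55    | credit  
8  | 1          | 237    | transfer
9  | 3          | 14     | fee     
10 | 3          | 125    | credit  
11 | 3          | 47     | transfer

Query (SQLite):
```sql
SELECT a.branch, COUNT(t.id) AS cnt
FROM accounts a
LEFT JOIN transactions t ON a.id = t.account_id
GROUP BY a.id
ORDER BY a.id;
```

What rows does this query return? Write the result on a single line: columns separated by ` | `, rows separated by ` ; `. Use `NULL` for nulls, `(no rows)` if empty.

Quito | 2 ; Izmir | 2 ; Quito | 7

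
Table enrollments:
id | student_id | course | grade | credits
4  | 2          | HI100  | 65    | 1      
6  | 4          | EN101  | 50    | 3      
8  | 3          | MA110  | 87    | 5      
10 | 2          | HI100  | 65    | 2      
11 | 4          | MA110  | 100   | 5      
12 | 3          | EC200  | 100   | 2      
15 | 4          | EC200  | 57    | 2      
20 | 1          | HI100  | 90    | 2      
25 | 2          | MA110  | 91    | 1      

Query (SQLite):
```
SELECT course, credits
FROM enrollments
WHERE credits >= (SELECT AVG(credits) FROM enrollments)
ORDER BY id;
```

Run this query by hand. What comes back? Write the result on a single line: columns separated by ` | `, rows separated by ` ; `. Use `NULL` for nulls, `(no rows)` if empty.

Scalar subquery: AVG(credits) over all enrollments rows = 2.555556 (≈; comparison uses full precision).
Keep rows where credits >= that value.

EN101 | 3 ; MA110 | 5 ; MA110 | 5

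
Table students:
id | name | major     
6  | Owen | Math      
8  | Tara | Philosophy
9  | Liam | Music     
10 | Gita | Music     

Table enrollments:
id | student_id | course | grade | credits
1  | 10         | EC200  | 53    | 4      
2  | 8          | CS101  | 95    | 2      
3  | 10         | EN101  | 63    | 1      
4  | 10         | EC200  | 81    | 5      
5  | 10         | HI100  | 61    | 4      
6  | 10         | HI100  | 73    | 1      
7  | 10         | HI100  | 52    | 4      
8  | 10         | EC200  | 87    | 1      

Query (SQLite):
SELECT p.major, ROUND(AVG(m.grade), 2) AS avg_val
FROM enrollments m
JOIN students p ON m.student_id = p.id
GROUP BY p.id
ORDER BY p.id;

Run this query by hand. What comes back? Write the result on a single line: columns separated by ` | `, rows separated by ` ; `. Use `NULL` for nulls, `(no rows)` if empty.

Philosophy | 95 ; Music | 67.14

Join each enrollments row to its students via student_id.
Group joined rows by students.id; compute ROUND(AVG(m.grade), 2) per group.
  8: ids {2} → ROUND(AVG(m.grade), 2)=95
  10: ids {1, 3, 4, 5, 6, 7, 8} → ROUND(AVG(m.grade), 2)=67.14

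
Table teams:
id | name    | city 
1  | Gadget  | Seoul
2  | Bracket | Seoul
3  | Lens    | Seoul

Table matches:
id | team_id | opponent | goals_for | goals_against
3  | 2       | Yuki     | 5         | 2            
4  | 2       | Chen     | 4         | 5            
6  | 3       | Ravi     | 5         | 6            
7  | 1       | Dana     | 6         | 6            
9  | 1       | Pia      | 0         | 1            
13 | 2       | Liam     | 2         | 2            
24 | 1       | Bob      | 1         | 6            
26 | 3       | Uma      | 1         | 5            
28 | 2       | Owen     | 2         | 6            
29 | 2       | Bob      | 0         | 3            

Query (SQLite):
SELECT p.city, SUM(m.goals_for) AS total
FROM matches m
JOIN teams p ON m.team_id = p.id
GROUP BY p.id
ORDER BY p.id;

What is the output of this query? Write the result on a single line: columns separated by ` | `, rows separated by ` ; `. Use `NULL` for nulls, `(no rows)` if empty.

Join each matches row to its teams via team_id.
Group joined rows by teams.id; compute SUM(m.goals_for) per group.
  1: ids {7, 9, 24} → SUM(m.goals_for)=7
  2: ids {3, 4, 13, 28, 29} → SUM(m.goals_for)=13
  3: ids {6, 26} → SUM(m.goals_for)=6

Seoul | 7 ; Seoul | 13 ; Seoul | 6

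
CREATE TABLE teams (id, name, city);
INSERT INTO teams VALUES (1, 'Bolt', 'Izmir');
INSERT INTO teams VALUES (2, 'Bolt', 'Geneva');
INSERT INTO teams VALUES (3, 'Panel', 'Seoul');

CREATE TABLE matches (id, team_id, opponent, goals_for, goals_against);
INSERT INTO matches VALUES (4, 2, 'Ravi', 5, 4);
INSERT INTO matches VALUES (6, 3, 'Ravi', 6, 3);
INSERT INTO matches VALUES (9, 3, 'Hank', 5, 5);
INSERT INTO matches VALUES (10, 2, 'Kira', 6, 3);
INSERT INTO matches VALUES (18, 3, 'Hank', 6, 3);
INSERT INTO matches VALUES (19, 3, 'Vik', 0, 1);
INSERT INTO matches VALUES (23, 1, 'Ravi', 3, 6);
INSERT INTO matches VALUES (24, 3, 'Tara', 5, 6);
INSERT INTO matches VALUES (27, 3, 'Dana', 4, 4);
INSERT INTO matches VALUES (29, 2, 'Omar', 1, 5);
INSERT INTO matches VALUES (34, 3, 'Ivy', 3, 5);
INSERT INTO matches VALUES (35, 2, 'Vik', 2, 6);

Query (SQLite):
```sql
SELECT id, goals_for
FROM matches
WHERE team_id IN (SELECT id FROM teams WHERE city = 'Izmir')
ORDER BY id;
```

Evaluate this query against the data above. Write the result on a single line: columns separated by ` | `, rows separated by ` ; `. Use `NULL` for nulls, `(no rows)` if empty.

Inner query: teams.id where city = 'Izmir'.
Outer: keep matches rows whose team_id is in that set.
Inner query → {1}

23 | 3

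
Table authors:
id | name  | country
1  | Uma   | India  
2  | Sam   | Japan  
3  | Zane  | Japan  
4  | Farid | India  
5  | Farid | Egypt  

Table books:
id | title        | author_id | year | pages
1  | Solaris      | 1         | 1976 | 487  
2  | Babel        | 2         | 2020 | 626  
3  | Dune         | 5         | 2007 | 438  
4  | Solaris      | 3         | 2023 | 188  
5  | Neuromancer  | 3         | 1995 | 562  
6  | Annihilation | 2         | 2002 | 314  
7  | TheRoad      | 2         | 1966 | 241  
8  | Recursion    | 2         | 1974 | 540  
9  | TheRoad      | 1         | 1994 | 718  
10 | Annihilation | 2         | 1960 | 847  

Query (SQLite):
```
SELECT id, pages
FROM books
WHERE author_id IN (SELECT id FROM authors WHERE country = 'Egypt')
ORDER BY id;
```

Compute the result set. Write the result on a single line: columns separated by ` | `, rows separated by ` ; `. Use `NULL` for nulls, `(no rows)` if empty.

3 | 438

Inner query: authors.id where country = 'Egypt'.
Outer: keep books rows whose author_id is in that set.
Inner query → {5}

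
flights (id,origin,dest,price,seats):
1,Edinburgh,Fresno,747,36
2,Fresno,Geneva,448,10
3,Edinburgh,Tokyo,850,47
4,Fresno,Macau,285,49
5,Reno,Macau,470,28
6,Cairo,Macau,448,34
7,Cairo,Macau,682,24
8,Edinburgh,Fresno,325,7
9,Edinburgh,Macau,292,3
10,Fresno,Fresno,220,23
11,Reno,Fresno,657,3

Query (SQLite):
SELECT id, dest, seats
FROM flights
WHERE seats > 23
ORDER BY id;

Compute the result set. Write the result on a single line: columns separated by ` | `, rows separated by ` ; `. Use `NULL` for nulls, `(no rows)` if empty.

1 | Fresno | 36 ; 3 | Tokyo | 47 ; 4 | Macau | 49 ; 5 | Macau | 28 ; 6 | Macau | 34 ; 7 | Macau | 24

seats > 23: ids {1, 3, 4, 5, 6, 7}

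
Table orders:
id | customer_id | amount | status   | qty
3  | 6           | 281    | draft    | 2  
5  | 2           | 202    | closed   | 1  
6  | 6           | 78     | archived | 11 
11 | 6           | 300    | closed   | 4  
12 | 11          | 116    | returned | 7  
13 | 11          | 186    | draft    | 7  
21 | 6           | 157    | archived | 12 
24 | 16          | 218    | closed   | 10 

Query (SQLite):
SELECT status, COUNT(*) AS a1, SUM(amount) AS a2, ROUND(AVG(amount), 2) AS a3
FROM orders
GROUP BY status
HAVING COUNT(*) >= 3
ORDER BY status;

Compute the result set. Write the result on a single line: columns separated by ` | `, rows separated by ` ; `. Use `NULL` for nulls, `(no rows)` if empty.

closed | 3 | 720 | 240

Group orders by status.
Per group compute: COUNT(*), SUM(amount), ROUND(AVG(amount), 2).
HAVING: drop groups with fewer than 3 rows.
  archived: ids {6, 21} → COUNT(*)=2, SUM(amount)=235, ROUND(AVG(amount), 2)=117.5
  closed: ids {5, 11, 24} → COUNT(*)=3, SUM(amount)=720, ROUND(AVG(amount), 2)=240
  draft: ids {3, 13} → COUNT(*)=2, SUM(amount)=467, ROUND(AVG(amount), 2)=233.5
  returned: ids {12} → COUNT(*)=1, SUM(amount)=116, ROUND(AVG(amount), 2)=116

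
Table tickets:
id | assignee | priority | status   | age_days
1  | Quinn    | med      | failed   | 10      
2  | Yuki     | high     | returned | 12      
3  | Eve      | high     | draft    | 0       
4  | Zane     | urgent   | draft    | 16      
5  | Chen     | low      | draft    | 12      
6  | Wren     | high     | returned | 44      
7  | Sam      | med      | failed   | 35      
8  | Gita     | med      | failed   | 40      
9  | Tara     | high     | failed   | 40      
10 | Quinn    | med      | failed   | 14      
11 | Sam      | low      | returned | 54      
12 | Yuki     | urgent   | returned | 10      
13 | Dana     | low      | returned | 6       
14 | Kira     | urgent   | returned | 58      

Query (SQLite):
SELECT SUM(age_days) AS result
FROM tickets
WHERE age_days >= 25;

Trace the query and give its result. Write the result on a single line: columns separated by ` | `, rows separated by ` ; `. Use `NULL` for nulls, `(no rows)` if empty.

Rows where age_days >= 25 → age_days values: [44, 35, 40, 40, 54, 58].
SUM of non-NULL values = 271.

271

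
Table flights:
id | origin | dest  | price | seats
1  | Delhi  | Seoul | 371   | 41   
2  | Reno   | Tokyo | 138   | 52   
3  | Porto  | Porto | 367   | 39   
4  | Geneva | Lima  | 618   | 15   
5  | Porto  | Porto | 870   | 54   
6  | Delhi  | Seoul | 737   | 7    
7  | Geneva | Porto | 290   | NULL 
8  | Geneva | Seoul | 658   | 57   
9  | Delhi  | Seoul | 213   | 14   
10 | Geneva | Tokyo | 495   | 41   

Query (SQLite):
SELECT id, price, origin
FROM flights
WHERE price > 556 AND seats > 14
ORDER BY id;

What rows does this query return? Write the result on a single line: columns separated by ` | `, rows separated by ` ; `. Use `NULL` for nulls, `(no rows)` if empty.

4 | 618 | Geneva ; 5 | 870 | Porto ; 8 | 658 | Geneva

price > 556: ids {4, 5, 6, 8}
seats > 14: ids {1, 2, 3, 4, 5, 8, 10}
Combine with AND.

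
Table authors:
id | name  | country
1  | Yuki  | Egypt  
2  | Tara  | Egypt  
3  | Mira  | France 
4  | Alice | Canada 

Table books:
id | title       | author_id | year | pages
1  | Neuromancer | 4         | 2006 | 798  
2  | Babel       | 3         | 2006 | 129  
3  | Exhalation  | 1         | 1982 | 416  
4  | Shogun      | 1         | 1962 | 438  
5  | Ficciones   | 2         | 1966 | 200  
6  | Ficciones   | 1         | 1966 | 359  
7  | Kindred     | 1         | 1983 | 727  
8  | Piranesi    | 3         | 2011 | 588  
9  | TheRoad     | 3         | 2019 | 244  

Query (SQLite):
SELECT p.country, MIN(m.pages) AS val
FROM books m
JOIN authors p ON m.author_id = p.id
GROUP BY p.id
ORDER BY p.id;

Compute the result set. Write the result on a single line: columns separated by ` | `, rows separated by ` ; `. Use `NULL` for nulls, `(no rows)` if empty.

Egypt | 359 ; Egypt | 200 ; France | 129 ; Canada | 798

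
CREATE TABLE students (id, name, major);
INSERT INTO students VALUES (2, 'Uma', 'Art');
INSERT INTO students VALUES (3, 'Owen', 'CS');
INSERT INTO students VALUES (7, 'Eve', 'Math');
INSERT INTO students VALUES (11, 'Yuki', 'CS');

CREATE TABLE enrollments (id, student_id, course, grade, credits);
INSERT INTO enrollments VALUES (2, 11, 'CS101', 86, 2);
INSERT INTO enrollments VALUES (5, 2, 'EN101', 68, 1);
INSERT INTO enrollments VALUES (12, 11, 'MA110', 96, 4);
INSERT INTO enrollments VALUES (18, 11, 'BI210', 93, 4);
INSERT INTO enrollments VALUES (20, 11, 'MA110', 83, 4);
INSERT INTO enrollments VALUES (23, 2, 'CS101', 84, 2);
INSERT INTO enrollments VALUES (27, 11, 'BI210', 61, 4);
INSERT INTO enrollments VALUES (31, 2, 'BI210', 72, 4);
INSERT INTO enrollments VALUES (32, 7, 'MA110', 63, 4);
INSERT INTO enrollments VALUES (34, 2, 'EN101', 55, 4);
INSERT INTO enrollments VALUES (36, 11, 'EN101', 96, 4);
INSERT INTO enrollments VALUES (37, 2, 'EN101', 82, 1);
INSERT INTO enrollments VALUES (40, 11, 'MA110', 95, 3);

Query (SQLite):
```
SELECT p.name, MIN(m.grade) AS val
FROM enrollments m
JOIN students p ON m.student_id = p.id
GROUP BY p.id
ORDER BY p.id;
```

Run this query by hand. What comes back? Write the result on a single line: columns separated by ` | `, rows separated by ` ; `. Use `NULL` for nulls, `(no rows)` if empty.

Join each enrollments row to its students via student_id.
Group joined rows by students.id; compute MIN(m.grade) per group.
  2: ids {5, 23, 31, 34, 37} → MIN(m.grade)=55
  7: ids {32} → MIN(m.grade)=63
  11: ids {2, 12, 18, 20, 27, 36, 40} → MIN(m.grade)=61

Uma | 55 ; Eve | 63 ; Yuki | 61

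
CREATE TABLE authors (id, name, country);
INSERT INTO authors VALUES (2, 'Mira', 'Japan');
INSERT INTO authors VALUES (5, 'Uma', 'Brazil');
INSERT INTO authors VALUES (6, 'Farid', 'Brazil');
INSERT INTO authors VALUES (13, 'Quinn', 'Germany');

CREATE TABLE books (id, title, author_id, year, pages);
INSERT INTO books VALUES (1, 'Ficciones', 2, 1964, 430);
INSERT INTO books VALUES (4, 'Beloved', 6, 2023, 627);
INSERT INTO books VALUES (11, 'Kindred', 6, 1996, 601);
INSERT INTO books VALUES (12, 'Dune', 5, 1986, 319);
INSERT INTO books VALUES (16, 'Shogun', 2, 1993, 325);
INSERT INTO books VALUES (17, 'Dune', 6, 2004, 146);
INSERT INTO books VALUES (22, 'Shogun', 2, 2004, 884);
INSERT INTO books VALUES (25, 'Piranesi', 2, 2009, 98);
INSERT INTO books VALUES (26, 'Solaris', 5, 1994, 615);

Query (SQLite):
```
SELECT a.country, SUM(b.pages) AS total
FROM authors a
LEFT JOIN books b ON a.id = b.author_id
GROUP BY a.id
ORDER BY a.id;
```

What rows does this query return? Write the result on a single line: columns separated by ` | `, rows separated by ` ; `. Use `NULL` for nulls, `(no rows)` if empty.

LEFT JOIN keeps every authors row; unmatched ones get NULL for books columns.
Group by authors.id and compute SUM(b.pages). SUM over an all-NULL group is NULL.
  2: ids {1, 16, 22, 25} → SUM(b.pages)=1737
  5: ids {12, 26} → SUM(b.pages)=934
  6: ids {4, 11, 17} → SUM(b.pages)=1374
  13: ids {—} → SUM(b.pages)=NULL

Japan | 1737 ; Brazil | 934 ; Brazil | 1374 ; Germany | NULL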